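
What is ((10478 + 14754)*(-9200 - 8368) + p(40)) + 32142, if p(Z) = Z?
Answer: -443243594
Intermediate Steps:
((10478 + 14754)*(-9200 - 8368) + p(40)) + 32142 = ((10478 + 14754)*(-9200 - 8368) + 40) + 32142 = (25232*(-17568) + 40) + 32142 = (-443275776 + 40) + 32142 = -443275736 + 32142 = -443243594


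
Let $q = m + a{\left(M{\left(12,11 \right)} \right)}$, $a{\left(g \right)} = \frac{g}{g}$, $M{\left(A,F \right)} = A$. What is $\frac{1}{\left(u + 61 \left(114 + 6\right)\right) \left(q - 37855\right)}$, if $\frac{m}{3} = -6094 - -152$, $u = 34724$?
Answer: $- \frac{1}{2341009920} \approx -4.2717 \cdot 10^{-10}$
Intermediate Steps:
$m = -17826$ ($m = 3 \left(-6094 - -152\right) = 3 \left(-6094 + 152\right) = 3 \left(-5942\right) = -17826$)
$a{\left(g \right)} = 1$
$q = -17825$ ($q = -17826 + 1 = -17825$)
$\frac{1}{\left(u + 61 \left(114 + 6\right)\right) \left(q - 37855\right)} = \frac{1}{\left(34724 + 61 \left(114 + 6\right)\right) \left(-17825 - 37855\right)} = \frac{1}{\left(34724 + 61 \cdot 120\right) \left(-55680\right)} = \frac{1}{34724 + 7320} \left(- \frac{1}{55680}\right) = \frac{1}{42044} \left(- \frac{1}{55680}\right) = - \frac{1}{2341009920}$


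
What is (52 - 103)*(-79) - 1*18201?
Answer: -14172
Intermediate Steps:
(52 - 103)*(-79) - 1*18201 = -51*(-79) - 18201 = 4029 - 18201 = -14172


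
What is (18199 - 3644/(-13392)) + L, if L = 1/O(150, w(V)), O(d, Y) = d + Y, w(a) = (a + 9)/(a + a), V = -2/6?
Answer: 8347572679/458676 ≈ 18199.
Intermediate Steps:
V = -1/3 (V = (1/6)*(-2) = -1/3 ≈ -0.33333)
w(a) = (9 + a)/(2*a) (w(a) = (9 + a)/((2*a)) = (9 + a)*(1/(2*a)) = (9 + a)/(2*a))
O(d, Y) = Y + d
L = 1/137 (L = 1/((9 - 1/3)/(2*(-1/3)) + 150) = 1/((1/2)*(-3)*(26/3) + 150) = 1/(-13 + 150) = 1/137 ≈ 0.0072993)
(18199 - 3644/(-13392)) + L = (18199 - 3644/(-13392)) + 1/137 = (18199 - 3644*(-1/13392)) + 1/137 = (18199 + 911/3348) + 1/137 = 60931163/3348 + 1/137 = 8347572679/458676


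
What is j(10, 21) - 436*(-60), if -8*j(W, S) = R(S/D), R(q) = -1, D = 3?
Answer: 209281/8 ≈ 26160.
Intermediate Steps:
j(W, S) = ⅛ (j(W, S) = -⅛*(-1) = ⅛)
j(10, 21) - 436*(-60) = ⅛ - 436*(-60) = ⅛ + 26160 = 209281/8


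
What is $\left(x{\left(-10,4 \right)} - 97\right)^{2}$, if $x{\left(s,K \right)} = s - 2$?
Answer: $11881$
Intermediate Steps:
$x{\left(s,K \right)} = -2 + s$
$\left(x{\left(-10,4 \right)} - 97\right)^{2} = \left(\left(-2 - 10\right) - 97\right)^{2} = \left(-12 - 97\right)^{2} = \left(-109\right)^{2} = 11881$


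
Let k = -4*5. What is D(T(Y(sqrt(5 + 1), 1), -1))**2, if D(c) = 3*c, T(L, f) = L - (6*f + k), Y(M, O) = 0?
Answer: 6084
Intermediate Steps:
k = -20
T(L, f) = 20 + L - 6*f (T(L, f) = L - (6*f - 20) = L - (-20 + 6*f) = L + (20 - 6*f) = 20 + L - 6*f)
D(T(Y(sqrt(5 + 1), 1), -1))**2 = (3*(20 + 0 - 6*(-1)))**2 = (3*(20 + 0 + 6))**2 = (3*26)**2 = 78**2 = 6084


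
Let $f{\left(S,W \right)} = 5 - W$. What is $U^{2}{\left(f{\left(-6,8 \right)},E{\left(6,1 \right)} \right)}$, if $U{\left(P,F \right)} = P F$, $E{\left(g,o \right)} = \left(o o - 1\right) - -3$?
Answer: $81$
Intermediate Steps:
$E{\left(g,o \right)} = 2 + o^{2}$ ($E{\left(g,o \right)} = \left(o^{2} - 1\right) + 3 = \left(-1 + o^{2}\right) + 3 = 2 + o^{2}$)
$U{\left(P,F \right)} = F P$
$U^{2}{\left(f{\left(-6,8 \right)},E{\left(6,1 \right)} \right)} = \left(\left(2 + 1^{2}\right) \left(5 - 8\right)\right)^{2} = \left(\left(2 + 1\right) \left(5 - 8\right)\right)^{2} = \left(3 \left(-3\right)\right)^{2} = \left(-9\right)^{2} = 81$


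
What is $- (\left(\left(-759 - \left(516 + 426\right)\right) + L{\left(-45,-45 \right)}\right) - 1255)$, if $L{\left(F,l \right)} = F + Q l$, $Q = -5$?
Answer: $2776$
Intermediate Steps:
$L{\left(F,l \right)} = F - 5 l$
$- (\left(\left(-759 - \left(516 + 426\right)\right) + L{\left(-45,-45 \right)}\right) - 1255) = - (\left(\left(-759 - \left(516 + 426\right)\right) - -180\right) - 1255) = - (\left(\left(-759 - 942\right) + \left(-45 + 225\right)\right) - 1255) = - (\left(\left(-759 - 942\right) + 180\right) - 1255) = - (\left(-1701 + 180\right) - 1255) = - (-1521 - 1255) = \left(-1\right) \left(-2776\right) = 2776$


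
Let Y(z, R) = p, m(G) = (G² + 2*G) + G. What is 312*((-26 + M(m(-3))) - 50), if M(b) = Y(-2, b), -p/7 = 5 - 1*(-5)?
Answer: -45552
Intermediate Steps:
m(G) = G² + 3*G
p = -70 (p = -7*(5 - 1*(-5)) = -7*(5 + 5) = -7*10 = -70)
Y(z, R) = -70
M(b) = -70
312*((-26 + M(m(-3))) - 50) = 312*((-26 - 70) - 50) = 312*(-96 - 50) = 312*(-146) = -45552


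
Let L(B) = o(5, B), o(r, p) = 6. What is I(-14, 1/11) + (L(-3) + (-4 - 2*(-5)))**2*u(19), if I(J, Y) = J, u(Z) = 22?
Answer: 3154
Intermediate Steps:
L(B) = 6
I(-14, 1/11) + (L(-3) + (-4 - 2*(-5)))**2*u(19) = -14 + (6 + (-4 - 2*(-5)))**2*22 = -14 + (6 + (-4 + 10))**2*22 = -14 + (6 + 6)**2*22 = -14 + 12**2*22 = -14 + 144*22 = -14 + 3168 = 3154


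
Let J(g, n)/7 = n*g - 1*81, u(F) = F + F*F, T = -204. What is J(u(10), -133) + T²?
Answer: -61361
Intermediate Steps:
u(F) = F + F²
J(g, n) = -567 + 7*g*n (J(g, n) = 7*(n*g - 1*81) = 7*(g*n - 81) = 7*(-81 + g*n) = -567 + 7*g*n)
J(u(10), -133) + T² = (-567 + 7*(10*(1 + 10))*(-133)) + (-204)² = (-567 + 7*(10*11)*(-133)) + 41616 = (-567 + 7*110*(-133)) + 41616 = (-567 - 102410) + 41616 = -102977 + 41616 = -61361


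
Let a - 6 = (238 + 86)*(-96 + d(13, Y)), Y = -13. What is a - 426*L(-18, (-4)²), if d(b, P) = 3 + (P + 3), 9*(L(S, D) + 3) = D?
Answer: -98536/3 ≈ -32845.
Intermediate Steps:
L(S, D) = -3 + D/9
d(b, P) = 6 + P (d(b, P) = 3 + (3 + P) = 6 + P)
a = -33366 (a = 6 + (238 + 86)*(-96 + (6 - 13)) = 6 + 324*(-96 - 7) = 6 + 324*(-103) = 6 - 33372 = -33366)
a - 426*L(-18, (-4)²) = -33366 - 426*(-3 + (⅑)*(-4)²) = -33366 - 426*(-3 + (⅑)*16) = -33366 - 426*(-3 + 16/9) = -33366 - 426*(-11/9) = -33366 + 1562/3 = -98536/3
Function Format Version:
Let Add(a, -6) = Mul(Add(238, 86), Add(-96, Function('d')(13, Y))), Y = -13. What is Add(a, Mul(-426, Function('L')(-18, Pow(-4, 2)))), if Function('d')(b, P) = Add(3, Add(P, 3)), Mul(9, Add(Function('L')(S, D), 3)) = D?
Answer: Rational(-98536, 3) ≈ -32845.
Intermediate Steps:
Function('L')(S, D) = Add(-3, Mul(Rational(1, 9), D))
Function('d')(b, P) = Add(6, P) (Function('d')(b, P) = Add(3, Add(3, P)) = Add(6, P))
a = -33366 (a = Add(6, Mul(Add(238, 86), Add(-96, Add(6, -13)))) = Add(6, Mul(324, Add(-96, -7))) = Add(6, Mul(324, -103)) = Add(6, -33372) = -33366)
Add(a, Mul(-426, Function('L')(-18, Pow(-4, 2)))) = Add(-33366, Mul(-426, Add(-3, Mul(Rational(1, 9), Pow(-4, 2))))) = Add(-33366, Mul(-426, Add(-3, Mul(Rational(1, 9), 16)))) = Add(-33366, Mul(-426, Add(-3, Rational(16, 9)))) = Add(-33366, Mul(-426, Rational(-11, 9))) = Add(-33366, Rational(1562, 3)) = Rational(-98536, 3)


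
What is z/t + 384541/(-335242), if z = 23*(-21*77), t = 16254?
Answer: -222837079/64869327 ≈ -3.4352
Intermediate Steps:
z = -37191 (z = 23*(-1617) = -37191)
z/t + 384541/(-335242) = -37191/16254 + 384541/(-335242) = -37191*1/16254 + 384541*(-1/335242) = -1771/774 - 384541/335242 = -222837079/64869327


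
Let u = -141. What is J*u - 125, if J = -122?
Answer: 17077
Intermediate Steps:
J*u - 125 = -122*(-141) - 125 = 17202 - 125 = 17077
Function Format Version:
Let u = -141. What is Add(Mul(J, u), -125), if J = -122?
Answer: 17077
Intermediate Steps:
Add(Mul(J, u), -125) = Add(Mul(-122, -141), -125) = Add(17202, -125) = 17077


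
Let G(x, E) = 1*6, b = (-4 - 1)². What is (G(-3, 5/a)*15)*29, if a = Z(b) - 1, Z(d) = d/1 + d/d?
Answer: 2610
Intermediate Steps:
b = 25 (b = (-5)² = 25)
Z(d) = 1 + d (Z(d) = d*1 + 1 = d + 1 = 1 + d)
a = 25 (a = (1 + 25) - 1 = 26 - 1 = 25)
G(x, E) = 6
(G(-3, 5/a)*15)*29 = (6*15)*29 = 90*29 = 2610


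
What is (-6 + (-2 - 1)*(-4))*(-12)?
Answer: -72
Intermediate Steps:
(-6 + (-2 - 1)*(-4))*(-12) = (-6 - 3*(-4))*(-12) = (-6 + 12)*(-12) = 6*(-12) = -72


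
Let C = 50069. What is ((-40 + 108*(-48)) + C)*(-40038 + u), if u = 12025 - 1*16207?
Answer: -1983045900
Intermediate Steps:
u = -4182 (u = 12025 - 16207 = -4182)
((-40 + 108*(-48)) + C)*(-40038 + u) = ((-40 + 108*(-48)) + 50069)*(-40038 - 4182) = ((-40 - 5184) + 50069)*(-44220) = (-5224 + 50069)*(-44220) = 44845*(-44220) = -1983045900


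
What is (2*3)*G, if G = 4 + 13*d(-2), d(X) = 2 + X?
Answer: 24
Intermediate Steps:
G = 4 (G = 4 + 13*(2 - 2) = 4 + 13*0 = 4 + 0 = 4)
(2*3)*G = (2*3)*4 = 6*4 = 24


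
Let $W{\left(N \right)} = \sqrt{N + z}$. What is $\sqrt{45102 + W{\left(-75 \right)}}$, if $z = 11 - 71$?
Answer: $\sqrt{45102 + 3 i \sqrt{15}} \approx 212.37 + 0.027 i$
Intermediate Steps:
$z = -60$ ($z = 11 - 71 = -60$)
$W{\left(N \right)} = \sqrt{-60 + N}$ ($W{\left(N \right)} = \sqrt{N - 60} = \sqrt{-60 + N}$)
$\sqrt{45102 + W{\left(-75 \right)}} = \sqrt{45102 + \sqrt{-60 - 75}} = \sqrt{45102 + \sqrt{-135}} = \sqrt{45102 + 3 i \sqrt{15}}$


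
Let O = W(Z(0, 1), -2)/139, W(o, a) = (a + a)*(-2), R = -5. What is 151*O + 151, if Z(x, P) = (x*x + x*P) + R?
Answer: 22197/139 ≈ 159.69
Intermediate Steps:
Z(x, P) = -5 + x² + P*x (Z(x, P) = (x*x + x*P) - 5 = (x² + P*x) - 5 = -5 + x² + P*x)
W(o, a) = -4*a (W(o, a) = (2*a)*(-2) = -4*a)
O = 8/139 (O = -4*(-2)/139 = 8*(1/139) = 8/139 ≈ 0.057554)
151*O + 151 = 151*(8/139) + 151 = 1208/139 + 151 = 22197/139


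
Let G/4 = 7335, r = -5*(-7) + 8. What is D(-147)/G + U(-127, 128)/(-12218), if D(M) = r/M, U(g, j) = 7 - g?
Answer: -289232347/26347994820 ≈ -0.010977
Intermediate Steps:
r = 43 (r = 35 + 8 = 43)
G = 29340 (G = 4*7335 = 29340)
D(M) = 43/M
D(-147)/G + U(-127, 128)/(-12218) = (43/(-147))/29340 + (7 - 1*(-127))/(-12218) = (43*(-1/147))*(1/29340) + (7 + 127)*(-1/12218) = -43/147*1/29340 + 134*(-1/12218) = -43/4312980 - 67/6109 = -289232347/26347994820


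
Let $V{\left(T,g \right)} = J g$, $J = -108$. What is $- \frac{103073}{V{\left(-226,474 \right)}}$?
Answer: $\frac{103073}{51192} \approx 2.0135$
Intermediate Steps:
$V{\left(T,g \right)} = - 108 g$
$- \frac{103073}{V{\left(-226,474 \right)}} = - \frac{103073}{\left(-108\right) 474} = - \frac{103073}{-51192} = \left(-103073\right) \left(- \frac{1}{51192}\right) = \frac{103073}{51192}$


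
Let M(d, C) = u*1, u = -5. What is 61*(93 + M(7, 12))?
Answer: 5368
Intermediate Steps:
M(d, C) = -5 (M(d, C) = -5*1 = -5)
61*(93 + M(7, 12)) = 61*(93 - 5) = 61*88 = 5368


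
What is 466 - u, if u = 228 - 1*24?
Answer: 262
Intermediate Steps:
u = 204 (u = 228 - 24 = 204)
466 - u = 466 - 1*204 = 466 - 204 = 262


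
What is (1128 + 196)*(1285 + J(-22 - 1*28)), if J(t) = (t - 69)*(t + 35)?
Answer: 4064680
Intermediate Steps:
J(t) = (-69 + t)*(35 + t)
(1128 + 196)*(1285 + J(-22 - 1*28)) = (1128 + 196)*(1285 + (-2415 + (-22 - 1*28)**2 - 34*(-22 - 1*28))) = 1324*(1285 + (-2415 + (-22 - 28)**2 - 34*(-22 - 28))) = 1324*(1285 + (-2415 + (-50)**2 - 34*(-50))) = 1324*(1285 + (-2415 + 2500 + 1700)) = 1324*(1285 + 1785) = 1324*3070 = 4064680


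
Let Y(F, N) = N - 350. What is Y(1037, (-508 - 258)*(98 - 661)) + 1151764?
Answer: 1582672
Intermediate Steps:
Y(F, N) = -350 + N
Y(1037, (-508 - 258)*(98 - 661)) + 1151764 = (-350 + (-508 - 258)*(98 - 661)) + 1151764 = (-350 - 766*(-563)) + 1151764 = (-350 + 431258) + 1151764 = 430908 + 1151764 = 1582672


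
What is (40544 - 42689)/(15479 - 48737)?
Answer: 715/11086 ≈ 0.064496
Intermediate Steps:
(40544 - 42689)/(15479 - 48737) = -2145/(-33258) = -2145*(-1/33258) = 715/11086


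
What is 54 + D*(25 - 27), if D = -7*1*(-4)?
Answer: -2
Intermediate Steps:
D = 28 (D = -7*(-4) = 28)
54 + D*(25 - 27) = 54 + 28*(25 - 27) = 54 + 28*(-2) = 54 - 56 = -2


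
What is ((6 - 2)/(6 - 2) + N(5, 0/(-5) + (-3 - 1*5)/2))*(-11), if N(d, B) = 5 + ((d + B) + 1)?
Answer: -88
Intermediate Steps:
N(d, B) = 6 + B + d (N(d, B) = 5 + ((B + d) + 1) = 5 + (1 + B + d) = 6 + B + d)
((6 - 2)/(6 - 2) + N(5, 0/(-5) + (-3 - 1*5)/2))*(-11) = ((6 - 2)/(6 - 2) + (6 + (0/(-5) + (-3 - 1*5)/2) + 5))*(-11) = (4/4 + (6 + (0*(-⅕) + (-3 - 5)*(½)) + 5))*(-11) = (4*(¼) + (6 + (0 - 8*½) + 5))*(-11) = (1 + (6 + (0 - 4) + 5))*(-11) = (1 + (6 - 4 + 5))*(-11) = (1 + 7)*(-11) = 8*(-11) = -88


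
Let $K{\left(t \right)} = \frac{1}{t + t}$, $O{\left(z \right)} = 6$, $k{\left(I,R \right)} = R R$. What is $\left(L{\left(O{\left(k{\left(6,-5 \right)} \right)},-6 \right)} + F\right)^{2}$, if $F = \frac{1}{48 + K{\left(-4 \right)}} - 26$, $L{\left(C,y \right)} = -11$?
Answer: $\frac{200590569}{146689} \approx 1367.5$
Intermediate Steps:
$k{\left(I,R \right)} = R^{2}$
$K{\left(t \right)} = \frac{1}{2 t}$
$F = - \frac{9950}{383}$ ($F = \frac{1}{48 + \frac{1}{2 \left(-4\right)}} - 26 = \frac{1}{48 + \frac{1}{2} \left(- \frac{1}{4}\right)} - 26 = \frac{1}{48 - \frac{1}{8}} - 26 = \frac{1}{\frac{383}{8}} - 26 = \frac{8}{383} - 26 = - \frac{9950}{383} \approx -25.979$)
$\left(L{\left(O{\left(k{\left(6,-5 \right)} \right)},-6 \right)} + F\right)^{2} = \left(-11 - \frac{9950}{383}\right)^{2} = \left(- \frac{14163}{383}\right)^{2} = \frac{200590569}{146689}$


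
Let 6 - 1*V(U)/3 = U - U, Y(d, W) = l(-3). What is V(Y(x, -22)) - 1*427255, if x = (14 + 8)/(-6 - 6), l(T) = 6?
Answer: -427237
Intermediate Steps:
x = -11/6 (x = 22/(-12) = 22*(-1/12) = -11/6 ≈ -1.8333)
Y(d, W) = 6
V(U) = 18 (V(U) = 18 - 3*(U - U) = 18 - 3*0 = 18 + 0 = 18)
V(Y(x, -22)) - 1*427255 = 18 - 1*427255 = 18 - 427255 = -427237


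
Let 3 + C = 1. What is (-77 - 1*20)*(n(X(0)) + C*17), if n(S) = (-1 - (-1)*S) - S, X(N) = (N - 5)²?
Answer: 3395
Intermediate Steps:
X(N) = (-5 + N)²
C = -2 (C = -3 + 1 = -2)
n(S) = -1 (n(S) = (-1 + S) - S = -1)
(-77 - 1*20)*(n(X(0)) + C*17) = (-77 - 1*20)*(-1 - 2*17) = (-77 - 20)*(-1 - 34) = -97*(-35) = 3395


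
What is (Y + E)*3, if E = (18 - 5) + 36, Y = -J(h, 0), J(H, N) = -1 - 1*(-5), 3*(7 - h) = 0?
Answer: 135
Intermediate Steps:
h = 7 (h = 7 - 1/3*0 = 7 + 0 = 7)
J(H, N) = 4 (J(H, N) = -1 + 5 = 4)
Y = -4 (Y = -1*4 = -4)
E = 49 (E = 13 + 36 = 49)
(Y + E)*3 = (-4 + 49)*3 = 45*3 = 135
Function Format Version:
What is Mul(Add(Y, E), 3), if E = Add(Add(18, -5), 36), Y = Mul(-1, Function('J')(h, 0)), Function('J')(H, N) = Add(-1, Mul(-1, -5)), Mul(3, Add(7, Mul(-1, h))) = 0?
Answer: 135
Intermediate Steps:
h = 7 (h = Add(7, Mul(Rational(-1, 3), 0)) = Add(7, 0) = 7)
Function('J')(H, N) = 4 (Function('J')(H, N) = Add(-1, 5) = 4)
Y = -4 (Y = Mul(-1, 4) = -4)
E = 49 (E = Add(13, 36) = 49)
Mul(Add(Y, E), 3) = Mul(Add(-4, 49), 3) = Mul(45, 3) = 135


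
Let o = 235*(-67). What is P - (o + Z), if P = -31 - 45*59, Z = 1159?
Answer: 11900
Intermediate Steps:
o = -15745
P = -2686 (P = -31 - 2655 = -2686)
P - (o + Z) = -2686 - (-15745 + 1159) = -2686 - 1*(-14586) = -2686 + 14586 = 11900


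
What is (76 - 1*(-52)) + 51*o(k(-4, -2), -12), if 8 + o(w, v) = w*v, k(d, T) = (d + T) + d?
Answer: 5840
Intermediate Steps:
k(d, T) = T + 2*d (k(d, T) = (T + d) + d = T + 2*d)
o(w, v) = -8 + v*w (o(w, v) = -8 + w*v = -8 + v*w)
(76 - 1*(-52)) + 51*o(k(-4, -2), -12) = (76 - 1*(-52)) + 51*(-8 - 12*(-2 + 2*(-4))) = (76 + 52) + 51*(-8 - 12*(-2 - 8)) = 128 + 51*(-8 - 12*(-10)) = 128 + 51*(-8 + 120) = 128 + 51*112 = 128 + 5712 = 5840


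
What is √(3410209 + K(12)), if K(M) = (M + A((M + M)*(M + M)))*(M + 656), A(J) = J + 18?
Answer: √3815017 ≈ 1953.2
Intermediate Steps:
A(J) = 18 + J
K(M) = (656 + M)*(18 + M + 4*M²) (K(M) = (M + (18 + (M + M)*(M + M)))*(M + 656) = (M + (18 + (2*M)*(2*M)))*(656 + M) = (M + (18 + 4*M²))*(656 + M) = (18 + M + 4*M²)*(656 + M) = (656 + M)*(18 + M + 4*M²))
√(3410209 + K(12)) = √(3410209 + (11808 + 4*12³ + 674*12 + 2625*12²)) = √(3410209 + (11808 + 4*1728 + 8088 + 2625*144)) = √(3410209 + (11808 + 6912 + 8088 + 378000)) = √(3410209 + 404808) = √3815017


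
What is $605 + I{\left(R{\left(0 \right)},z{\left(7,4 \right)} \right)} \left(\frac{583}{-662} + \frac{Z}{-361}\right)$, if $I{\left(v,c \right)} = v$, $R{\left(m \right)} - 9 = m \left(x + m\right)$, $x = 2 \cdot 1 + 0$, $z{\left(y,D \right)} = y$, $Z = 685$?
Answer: $\frac{138608713}{238982} \approx 580.0$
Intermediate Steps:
$x = 2$ ($x = 2 + 0 = 2$)
$R{\left(m \right)} = 9 + m \left(2 + m\right)$
$605 + I{\left(R{\left(0 \right)},z{\left(7,4 \right)} \right)} \left(\frac{583}{-662} + \frac{Z}{-361}\right) = 605 + \left(9 + 0^{2} + 2 \cdot 0\right) \left(\frac{583}{-662} + \frac{685}{-361}\right) = 605 + \left(9 + 0 + 0\right) \left(583 \left(- \frac{1}{662}\right) + 685 \left(- \frac{1}{361}\right)\right) = 605 + 9 \left(- \frac{583}{662} - \frac{685}{361}\right) = 605 + 9 \left(- \frac{663933}{238982}\right) = 605 - \frac{5975397}{238982} = \frac{138608713}{238982}$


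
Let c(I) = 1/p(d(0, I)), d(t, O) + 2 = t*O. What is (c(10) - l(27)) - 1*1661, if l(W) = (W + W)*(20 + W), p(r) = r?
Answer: -8399/2 ≈ -4199.5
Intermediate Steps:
d(t, O) = -2 + O*t (d(t, O) = -2 + t*O = -2 + O*t)
l(W) = 2*W*(20 + W) (l(W) = (2*W)*(20 + W) = 2*W*(20 + W))
c(I) = -½ (c(I) = 1/(-2 + I*0) = 1/(-2 + 0) = 1/(-2) = -½)
(c(10) - l(27)) - 1*1661 = (-½ - 2*27*(20 + 27)) - 1*1661 = (-½ - 2*27*47) - 1661 = (-½ - 1*2538) - 1661 = (-½ - 2538) - 1661 = -5077/2 - 1661 = -8399/2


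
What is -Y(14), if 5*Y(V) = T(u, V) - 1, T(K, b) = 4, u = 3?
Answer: -⅗ ≈ -0.60000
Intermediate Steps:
Y(V) = ⅗ (Y(V) = (4 - 1)/5 = (⅕)*3 = ⅗)
-Y(14) = -1*⅗ = -⅗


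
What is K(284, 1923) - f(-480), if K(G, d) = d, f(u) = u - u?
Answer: 1923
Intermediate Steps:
f(u) = 0
K(284, 1923) - f(-480) = 1923 - 1*0 = 1923 + 0 = 1923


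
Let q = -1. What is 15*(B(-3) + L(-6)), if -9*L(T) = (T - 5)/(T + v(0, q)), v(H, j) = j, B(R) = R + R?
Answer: -1945/21 ≈ -92.619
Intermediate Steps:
B(R) = 2*R
L(T) = -(-5 + T)/(9*(-1 + T)) (L(T) = -(T - 5)/(9*(T - 1)) = -(-5 + T)/(9*(-1 + T)))
15*(B(-3) + L(-6)) = 15*(2*(-3) + (5 - 1*(-6))/(9*(-1 - 6))) = 15*(-6 + (1/9)*(5 + 6)/(-7)) = 15*(-6 + (1/9)*(-1/7)*11) = 15*(-6 - 11/63) = 15*(-389/63) = -1945/21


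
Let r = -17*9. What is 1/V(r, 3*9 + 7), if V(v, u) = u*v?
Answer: -1/5202 ≈ -0.00019223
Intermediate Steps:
r = -153
1/V(r, 3*9 + 7) = 1/((3*9 + 7)*(-153)) = 1/((27 + 7)*(-153)) = 1/(34*(-153)) = 1/(-5202) = -1/5202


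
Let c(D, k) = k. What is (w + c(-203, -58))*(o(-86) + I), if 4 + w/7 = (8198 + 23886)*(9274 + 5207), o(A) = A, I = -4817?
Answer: -15945824612026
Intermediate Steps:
w = 3252258800 (w = -28 + 7*((8198 + 23886)*(9274 + 5207)) = -28 + 7*(32084*14481) = -28 + 7*464608404 = -28 + 3252258828 = 3252258800)
(w + c(-203, -58))*(o(-86) + I) = (3252258800 - 58)*(-86 - 4817) = 3252258742*(-4903) = -15945824612026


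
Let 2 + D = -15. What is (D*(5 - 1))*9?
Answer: -612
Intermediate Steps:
D = -17 (D = -2 - 15 = -17)
(D*(5 - 1))*9 = -17*(5 - 1)*9 = -17*4*9 = -68*9 = -612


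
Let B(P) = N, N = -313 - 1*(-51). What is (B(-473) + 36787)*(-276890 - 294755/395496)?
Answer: -1333274293224125/131832 ≈ -1.0113e+10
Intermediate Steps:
N = -262 (N = -313 + 51 = -262)
B(P) = -262
(B(-473) + 36787)*(-276890 - 294755/395496) = (-262 + 36787)*(-276890 - 294755/395496) = 36525*(-276890 - 294755*1/395496) = 36525*(-276890 - 294755/395496) = 36525*(-109509182195/395496) = -1333274293224125/131832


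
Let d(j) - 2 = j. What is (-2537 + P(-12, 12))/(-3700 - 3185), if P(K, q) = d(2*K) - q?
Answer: 857/2295 ≈ 0.37342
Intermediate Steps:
d(j) = 2 + j
P(K, q) = 2 - q + 2*K (P(K, q) = (2 + 2*K) - q = 2 - q + 2*K)
(-2537 + P(-12, 12))/(-3700 - 3185) = (-2537 + (2 - 1*12 + 2*(-12)))/(-3700 - 3185) = (-2537 + (2 - 12 - 24))/(-6885) = (-2537 - 34)*(-1/6885) = -2571*(-1/6885) = 857/2295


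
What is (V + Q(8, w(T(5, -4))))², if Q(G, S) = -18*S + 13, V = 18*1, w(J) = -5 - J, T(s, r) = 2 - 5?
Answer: 4489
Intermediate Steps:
T(s, r) = -3
V = 18
Q(G, S) = 13 - 18*S
(V + Q(8, w(T(5, -4))))² = (18 + (13 - 18*(-5 - 1*(-3))))² = (18 + (13 - 18*(-5 + 3)))² = (18 + (13 - 18*(-2)))² = (18 + (13 + 36))² = (18 + 49)² = 67² = 4489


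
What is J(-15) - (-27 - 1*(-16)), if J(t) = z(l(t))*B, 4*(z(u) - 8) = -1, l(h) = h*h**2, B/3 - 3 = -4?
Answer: -49/4 ≈ -12.250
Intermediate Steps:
B = -3 (B = 9 + 3*(-4) = 9 - 12 = -3)
l(h) = h**3
z(u) = 31/4 (z(u) = 8 + (1/4)*(-1) = 8 - 1/4 = 31/4)
J(t) = -93/4 (J(t) = (31/4)*(-3) = -93/4)
J(-15) - (-27 - 1*(-16)) = -93/4 - (-27 - 1*(-16)) = -93/4 - (-27 + 16) = -93/4 - 1*(-11) = -93/4 + 11 = -49/4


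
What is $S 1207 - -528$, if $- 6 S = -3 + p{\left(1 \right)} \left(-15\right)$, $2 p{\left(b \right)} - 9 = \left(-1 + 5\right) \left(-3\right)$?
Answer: $- \frac{13579}{4} \approx -3394.8$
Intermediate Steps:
$p{\left(b \right)} = - \frac{3}{2}$ ($p{\left(b \right)} = \frac{9}{2} + \frac{\left(-1 + 5\right) \left(-3\right)}{2} = \frac{9}{2} + \frac{4 \left(-3\right)}{2} = \frac{9}{2} + \frac{1}{2} \left(-12\right) = \frac{9}{2} - 6 = - \frac{3}{2}$)
$S = - \frac{13}{4}$ ($S = - \frac{-3 - - \frac{45}{2}}{6} = - \frac{-3 + \frac{45}{2}}{6} = \left(- \frac{1}{6}\right) \frac{39}{2} = - \frac{13}{4} \approx -3.25$)
$S 1207 - -528 = \left(- \frac{13}{4}\right) 1207 - -528 = - \frac{15691}{4} + 528 = - \frac{13579}{4}$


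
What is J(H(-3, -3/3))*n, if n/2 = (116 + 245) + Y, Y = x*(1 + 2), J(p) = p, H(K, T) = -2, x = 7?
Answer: -1528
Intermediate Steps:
Y = 21 (Y = 7*(1 + 2) = 7*3 = 21)
n = 764 (n = 2*((116 + 245) + 21) = 2*(361 + 21) = 2*382 = 764)
J(H(-3, -3/3))*n = -2*764 = -1528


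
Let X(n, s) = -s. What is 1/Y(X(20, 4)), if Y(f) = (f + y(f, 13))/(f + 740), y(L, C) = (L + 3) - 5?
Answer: -368/5 ≈ -73.600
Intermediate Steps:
y(L, C) = -2 + L (y(L, C) = (3 + L) - 5 = -2 + L)
Y(f) = (-2 + 2*f)/(740 + f) (Y(f) = (f + (-2 + f))/(f + 740) = (-2 + 2*f)/(740 + f))
1/Y(X(20, 4)) = 1/(2*(-1 - 1*4)/(740 - 1*4)) = 1/(2*(-1 - 4)/(740 - 4)) = 1/(2*(-5)/736) = 1/(2*(1/736)*(-5)) = 1/(-5/368) = -368/5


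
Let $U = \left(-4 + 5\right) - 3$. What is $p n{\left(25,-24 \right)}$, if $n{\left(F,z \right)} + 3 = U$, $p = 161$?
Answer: $-805$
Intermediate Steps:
$U = -2$ ($U = 1 - 3 = -2$)
$n{\left(F,z \right)} = -5$ ($n{\left(F,z \right)} = -3 - 2 = -5$)
$p n{\left(25,-24 \right)} = 161 \left(-5\right) = -805$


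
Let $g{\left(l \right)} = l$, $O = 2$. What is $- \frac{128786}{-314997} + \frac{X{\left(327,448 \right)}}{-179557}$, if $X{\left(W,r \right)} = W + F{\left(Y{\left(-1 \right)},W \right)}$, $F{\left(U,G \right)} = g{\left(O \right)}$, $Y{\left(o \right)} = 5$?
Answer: $\frac{3288684827}{8079988047} \approx 0.40702$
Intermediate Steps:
$F{\left(U,G \right)} = 2$
$X{\left(W,r \right)} = 2 + W$ ($X{\left(W,r \right)} = W + 2 = 2 + W$)
$- \frac{128786}{-314997} + \frac{X{\left(327,448 \right)}}{-179557} = - \frac{128786}{-314997} + \frac{2 + 327}{-179557} = \left(-128786\right) \left(- \frac{1}{314997}\right) + 329 \left(- \frac{1}{179557}\right) = \frac{128786}{314997} - \frac{47}{25651} = \frac{3288684827}{8079988047}$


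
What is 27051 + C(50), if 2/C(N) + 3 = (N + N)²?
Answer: 270428849/9997 ≈ 27051.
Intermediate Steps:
C(N) = 2/(-3 + 4*N²) (C(N) = 2/(-3 + (N + N)²) = 2/(-3 + (2*N)²) = 2/(-3 + 4*N²))
27051 + C(50) = 27051 + 2/(-3 + 4*50²) = 27051 + 2/(-3 + 4*2500) = 27051 + 2/(-3 + 10000) = 27051 + 2/9997 = 270428849/9997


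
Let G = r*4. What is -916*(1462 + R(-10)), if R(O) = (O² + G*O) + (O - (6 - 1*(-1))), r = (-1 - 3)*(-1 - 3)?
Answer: -828980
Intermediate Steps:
r = 16 (r = -4*(-4) = 16)
G = 64 (G = 16*4 = 64)
R(O) = -7 + O² + 65*O (R(O) = (O² + 64*O) + (O - (6 - 1*(-1))) = (O² + 64*O) + (O - (6 + 1)) = (O² + 64*O) + (O - 1*7) = (O² + 64*O) + (O - 7) = (O² + 64*O) + (-7 + O) = -7 + O² + 65*O)
-916*(1462 + R(-10)) = -916*(1462 + (-7 + (-10)² + 65*(-10))) = -916*(1462 + (-7 + 100 - 650)) = -916*(1462 - 557) = -916*905 = -828980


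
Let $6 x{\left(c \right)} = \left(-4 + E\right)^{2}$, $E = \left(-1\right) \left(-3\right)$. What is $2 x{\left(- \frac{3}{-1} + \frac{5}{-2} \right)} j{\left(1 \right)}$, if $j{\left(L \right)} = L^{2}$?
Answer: $\frac{1}{3} \approx 0.33333$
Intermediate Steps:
$E = 3$
$x{\left(c \right)} = \frac{1}{6}$ ($x{\left(c \right)} = \frac{\left(-4 + 3\right)^{2}}{6} = \frac{\left(-1\right)^{2}}{6} = \frac{1}{6} \cdot 1 = \frac{1}{6}$)
$2 x{\left(- \frac{3}{-1} + \frac{5}{-2} \right)} j{\left(1 \right)} = 2 \cdot \frac{1}{6} \cdot 1^{2} = \frac{1}{3} \cdot 1 = \frac{1}{3}$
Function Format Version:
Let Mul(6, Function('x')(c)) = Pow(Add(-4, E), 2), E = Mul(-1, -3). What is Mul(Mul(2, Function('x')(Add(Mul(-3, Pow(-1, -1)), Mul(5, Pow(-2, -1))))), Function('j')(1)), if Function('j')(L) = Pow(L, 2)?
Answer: Rational(1, 3) ≈ 0.33333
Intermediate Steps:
E = 3
Function('x')(c) = Rational(1, 6) (Function('x')(c) = Mul(Rational(1, 6), Pow(Add(-4, 3), 2)) = Mul(Rational(1, 6), Pow(-1, 2)) = Mul(Rational(1, 6), 1) = Rational(1, 6))
Mul(Mul(2, Function('x')(Add(Mul(-3, Pow(-1, -1)), Mul(5, Pow(-2, -1))))), Function('j')(1)) = Mul(Mul(2, Rational(1, 6)), Pow(1, 2)) = Mul(Rational(1, 3), 1) = Rational(1, 3)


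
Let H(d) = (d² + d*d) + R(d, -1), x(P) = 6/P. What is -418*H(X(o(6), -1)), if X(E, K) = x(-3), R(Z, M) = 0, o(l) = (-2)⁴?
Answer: -3344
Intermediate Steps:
o(l) = 16
X(E, K) = -2 (X(E, K) = 6/(-3) = 6*(-⅓) = -2)
H(d) = 2*d² (H(d) = (d² + d*d) + 0 = (d² + d²) + 0 = 2*d² + 0 = 2*d²)
-418*H(X(o(6), -1)) = -836*(-2)² = -836*4 = -418*8 = -3344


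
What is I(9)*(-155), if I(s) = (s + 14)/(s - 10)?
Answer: 3565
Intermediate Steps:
I(s) = (14 + s)/(-10 + s)
I(9)*(-155) = ((14 + 9)/(-10 + 9))*(-155) = (23/(-1))*(-155) = -1*23*(-155) = -23*(-155) = 3565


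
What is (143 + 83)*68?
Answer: 15368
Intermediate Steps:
(143 + 83)*68 = 226*68 = 15368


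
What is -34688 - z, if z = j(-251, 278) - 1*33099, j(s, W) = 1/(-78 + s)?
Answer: -522780/329 ≈ -1589.0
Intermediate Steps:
z = -10889572/329 (z = 1/(-78 - 251) - 1*33099 = 1/(-329) - 33099 = -1/329 - 33099 = -10889572/329 ≈ -33099.)
-34688 - z = -34688 - 1*(-10889572/329) = -34688 + 10889572/329 = -522780/329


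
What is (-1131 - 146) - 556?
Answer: -1833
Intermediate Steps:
(-1131 - 146) - 556 = -1277 - 556 = -1833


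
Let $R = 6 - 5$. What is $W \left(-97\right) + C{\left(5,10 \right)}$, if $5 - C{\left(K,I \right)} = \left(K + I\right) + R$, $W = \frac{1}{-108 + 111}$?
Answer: $- \frac{130}{3} \approx -43.333$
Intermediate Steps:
$R = 1$ ($R = 6 - 5 = 1$)
$W = \frac{1}{3} \approx 0.33333$
$C{\left(K,I \right)} = 4 - I - K$ ($C{\left(K,I \right)} = 5 - \left(\left(K + I\right) + 1\right) = 5 - \left(\left(I + K\right) + 1\right) = 5 - \left(1 + I + K\right) = 4 - I - K$)
$W \left(-97\right) + C{\left(5,10 \right)} = \frac{1}{3} \left(-97\right) - 11 = - \frac{97}{3} - 11 = - \frac{130}{3}$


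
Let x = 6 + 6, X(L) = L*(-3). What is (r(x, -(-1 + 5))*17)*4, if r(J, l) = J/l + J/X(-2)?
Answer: -68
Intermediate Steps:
X(L) = -3*L
x = 12
r(J, l) = J/6 + J/l (r(J, l) = J/l + J/((-3*(-2))) = J/l + J/6 = J/6 + J/l)
(r(x, -(-1 + 5))*17)*4 = (((⅙)*12 + 12/((-(-1 + 5))))*17)*4 = ((2 + 12/((-1*4)))*17)*4 = ((2 + 12/(-4))*17)*4 = ((2 + 12*(-¼))*17)*4 = ((2 - 3)*17)*4 = -1*17*4 = -17*4 = -68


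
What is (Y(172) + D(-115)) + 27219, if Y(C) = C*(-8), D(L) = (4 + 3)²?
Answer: 25892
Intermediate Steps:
D(L) = 49 (D(L) = 7² = 49)
Y(C) = -8*C
(Y(172) + D(-115)) + 27219 = (-8*172 + 49) + 27219 = (-1376 + 49) + 27219 = -1327 + 27219 = 25892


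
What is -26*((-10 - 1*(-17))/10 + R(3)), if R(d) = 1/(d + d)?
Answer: -338/15 ≈ -22.533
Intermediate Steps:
R(d) = 1/(2*d)
-26*((-10 - 1*(-17))/10 + R(3)) = -26*((-10 - 1*(-17))/10 + (½)/3) = -26*((-10 + 17)*(⅒) + (½)*(⅓)) = -26*(7*(⅒) + ⅙) = -26*(7/10 + ⅙) = -26*13/15 = -338/15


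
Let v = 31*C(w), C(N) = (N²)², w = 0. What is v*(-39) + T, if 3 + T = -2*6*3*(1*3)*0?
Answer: -3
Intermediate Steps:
C(N) = N⁴
v = 0 (v = 31*0⁴ = 31*0 = 0)
T = -3 (T = -3 - 2*6*3*(1*3)*0 = -3 - 36*3*0 = -3 - 36*0 = -3 - 2*0 = -3 + 0 = -3)
v*(-39) + T = 0*(-39) - 3 = 0 - 3 = -3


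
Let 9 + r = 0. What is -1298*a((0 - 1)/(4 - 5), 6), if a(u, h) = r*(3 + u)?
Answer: 46728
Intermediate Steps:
r = -9 (r = -9 + 0 = -9)
a(u, h) = -27 - 9*u (a(u, h) = -9*(3 + u) = -27 - 9*u)
-1298*a((0 - 1)/(4 - 5), 6) = -1298*(-27 - 9*(0 - 1)/(4 - 5)) = -1298*(-27 - (-9)/(-1)) = -1298*(-27 - (-9)*(-1)) = -1298*(-27 - 9*1) = -1298*(-27 - 9) = -1298*(-36) = 46728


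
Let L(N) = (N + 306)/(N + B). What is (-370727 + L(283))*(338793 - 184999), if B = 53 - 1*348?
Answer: -342138821761/6 ≈ -5.7023e+10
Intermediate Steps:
B = -295 (B = 53 - 348 = -295)
L(N) = (306 + N)/(-295 + N) (L(N) = (N + 306)/(N - 295) = (306 + N)/(-295 + N))
(-370727 + L(283))*(338793 - 184999) = (-370727 + (306 + 283)/(-295 + 283))*(338793 - 184999) = (-370727 + 589/(-12))*153794 = (-370727 - 1/12*589)*153794 = (-370727 - 589/12)*153794 = -4449313/12*153794 = -342138821761/6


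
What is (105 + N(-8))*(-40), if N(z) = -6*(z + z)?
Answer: -8040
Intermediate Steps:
N(z) = -12*z
(105 + N(-8))*(-40) = (105 - 12*(-8))*(-40) = (105 + 96)*(-40) = 201*(-40) = -8040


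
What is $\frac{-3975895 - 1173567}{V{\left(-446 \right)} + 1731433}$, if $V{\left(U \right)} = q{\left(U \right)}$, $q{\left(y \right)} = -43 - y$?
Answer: $- \frac{2574731}{865918} \approx -2.9734$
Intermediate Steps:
$V{\left(U \right)} = -43 - U$
$\frac{-3975895 - 1173567}{V{\left(-446 \right)} + 1731433} = \frac{-3975895 - 1173567}{\left(-43 - -446\right) + 1731433} = - \frac{5149462}{\left(-43 + 446\right) + 1731433} = - \frac{5149462}{403 + 1731433} = - \frac{5149462}{1731836} = \left(-5149462\right) \frac{1}{1731836} = - \frac{2574731}{865918}$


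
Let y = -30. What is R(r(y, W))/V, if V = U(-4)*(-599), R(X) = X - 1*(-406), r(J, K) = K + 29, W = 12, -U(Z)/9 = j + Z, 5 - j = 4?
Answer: -149/5391 ≈ -0.027639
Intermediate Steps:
j = 1 (j = 5 - 1*4 = 5 - 4 = 1)
U(Z) = -9 - 9*Z (U(Z) = -9*(1 + Z) = -9 - 9*Z)
r(J, K) = 29 + K
R(X) = 406 + X (R(X) = X + 406 = 406 + X)
V = -16173 (V = (-9 - 9*(-4))*(-599) = (-9 + 36)*(-599) = 27*(-599) = -16173)
R(r(y, W))/V = (406 + (29 + 12))/(-16173) = (406 + 41)*(-1/16173) = 447*(-1/16173) = -149/5391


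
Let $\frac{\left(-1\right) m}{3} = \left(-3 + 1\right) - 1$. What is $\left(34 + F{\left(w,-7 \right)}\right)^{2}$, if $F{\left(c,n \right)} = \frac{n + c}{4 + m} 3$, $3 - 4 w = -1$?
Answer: $\frac{179776}{169} \approx 1063.8$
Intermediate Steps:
$w = 1$ ($w = \frac{3}{4} - - \frac{1}{4} = \frac{3}{4} + \frac{1}{4} = 1$)
$m = 9$ ($m = - 3 \left(\left(-3 + 1\right) - 1\right) = - 3 \left(-2 - 1\right) = \left(-3\right) \left(-3\right) = 9$)
$F{\left(c,n \right)} = \frac{3 c}{13} + \frac{3 n}{13}$ ($F{\left(c,n \right)} = \frac{n + c}{4 + 9} \cdot 3 = \frac{c + n}{13} \cdot 3 = \left(c + n\right) \frac{1}{13} \cdot 3 = \left(\frac{c}{13} + \frac{n}{13}\right) 3 = \frac{3 c}{13} + \frac{3 n}{13}$)
$\left(34 + F{\left(w,-7 \right)}\right)^{2} = \left(34 + \left(\frac{3}{13} \cdot 1 + \frac{3}{13} \left(-7\right)\right)\right)^{2} = \left(34 + \left(\frac{3}{13} - \frac{21}{13}\right)\right)^{2} = \left(34 - \frac{18}{13}\right)^{2} = \left(\frac{424}{13}\right)^{2} = \frac{179776}{169}$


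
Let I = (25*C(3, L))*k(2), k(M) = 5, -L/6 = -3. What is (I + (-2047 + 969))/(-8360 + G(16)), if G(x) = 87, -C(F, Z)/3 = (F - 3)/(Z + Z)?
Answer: 1078/8273 ≈ 0.13030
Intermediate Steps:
L = 18 (L = -6*(-3) = 18)
C(F, Z) = -3*(-3 + F)/(2*Z) (C(F, Z) = -3*(F - 3)/(Z + Z) = -3*(-3 + F)/(2*Z))
I = 0 (I = (25*((3/2)*(3 - 1*3)/18))*5 = (25*((3/2)*(1/18)*(3 - 3)))*5 = (25*((3/2)*(1/18)*0))*5 = (25*0)*5 = 0*5 = 0)
(I + (-2047 + 969))/(-8360 + G(16)) = (0 + (-2047 + 969))/(-8360 + 87) = (0 - 1078)/(-8273) = -1078*(-1/8273) = 1078/8273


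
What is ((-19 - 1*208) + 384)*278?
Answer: 43646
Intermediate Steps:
((-19 - 1*208) + 384)*278 = ((-19 - 208) + 384)*278 = (-227 + 384)*278 = 157*278 = 43646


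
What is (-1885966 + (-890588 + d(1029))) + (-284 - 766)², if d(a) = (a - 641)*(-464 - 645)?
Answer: -2104346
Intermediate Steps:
d(a) = 710869 - 1109*a (d(a) = (-641 + a)*(-1109) = 710869 - 1109*a)
(-1885966 + (-890588 + d(1029))) + (-284 - 766)² = (-1885966 + (-890588 + (710869 - 1109*1029))) + (-284 - 766)² = (-1885966 + (-890588 + (710869 - 1141161))) + (-1050)² = (-1885966 + (-890588 - 430292)) + 1102500 = (-1885966 - 1320880) + 1102500 = -3206846 + 1102500 = -2104346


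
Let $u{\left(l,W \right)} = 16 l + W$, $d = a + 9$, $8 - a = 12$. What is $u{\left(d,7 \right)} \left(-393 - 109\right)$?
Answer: $-43674$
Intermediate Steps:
$a = -4$ ($a = 8 - 12 = -4$)
$d = 5$ ($d = -4 + 9 = 5$)
$u{\left(l,W \right)} = W + 16 l$
$u{\left(d,7 \right)} \left(-393 - 109\right) = \left(7 + 16 \cdot 5\right) \left(-393 - 109\right) = \left(7 + 80\right) \left(-502\right) = 87 \left(-502\right) = -43674$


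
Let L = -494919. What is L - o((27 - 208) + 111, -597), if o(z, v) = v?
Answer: -494322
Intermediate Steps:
L - o((27 - 208) + 111, -597) = -494919 - 1*(-597) = -494919 + 597 = -494322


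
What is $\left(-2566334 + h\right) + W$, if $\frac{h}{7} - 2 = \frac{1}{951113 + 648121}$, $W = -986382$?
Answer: $- \frac{811657404323}{228462} \approx -3.5527 \cdot 10^{6}$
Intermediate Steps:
$h = \frac{3198469}{228462}$ ($h = 14 + \frac{7}{951113 + 648121} = 14 + \frac{7}{1599234} = 14 + 7 \cdot \frac{1}{1599234} = 14 + \frac{1}{228462} = \frac{3198469}{228462} \approx 14.0$)
$\left(-2566334 + h\right) + W = \left(-2566334 + \frac{3198469}{228462}\right) - 986382 = - \frac{586306599839}{228462} - 986382 = - \frac{811657404323}{228462}$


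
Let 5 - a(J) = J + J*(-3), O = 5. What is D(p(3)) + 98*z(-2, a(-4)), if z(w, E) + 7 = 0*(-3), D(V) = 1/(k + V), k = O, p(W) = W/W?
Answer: -4115/6 ≈ -685.83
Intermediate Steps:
p(W) = 1
k = 5
a(J) = 5 + 2*J (a(J) = 5 - (J + J*(-3)) = 5 - (J - 3*J) = 5 - (-2)*J = 5 + 2*J)
D(V) = 1/(5 + V)
z(w, E) = -7 (z(w, E) = -7 + 0*(-3) = -7 + 0 = -7)
D(p(3)) + 98*z(-2, a(-4)) = 1/(5 + 1) + 98*(-7) = 1/6 - 686 = -4115/6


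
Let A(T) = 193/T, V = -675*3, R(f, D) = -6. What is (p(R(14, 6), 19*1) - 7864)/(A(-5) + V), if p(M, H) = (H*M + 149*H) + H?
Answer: 12820/5159 ≈ 2.4850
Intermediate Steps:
p(M, H) = 150*H + H*M (p(M, H) = (149*H + H*M) + H = 150*H + H*M)
V = -2025
(p(R(14, 6), 19*1) - 7864)/(A(-5) + V) = ((19*1)*(150 - 6) - 7864)/(193/(-5) - 2025) = (19*144 - 7864)/(193*(-1/5) - 2025) = (2736 - 7864)/(-193/5 - 2025) = -5128/(-10318/5) = -5128*(-5/10318) = 12820/5159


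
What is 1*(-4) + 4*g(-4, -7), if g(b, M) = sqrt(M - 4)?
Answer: -4 + 4*I*sqrt(11) ≈ -4.0 + 13.266*I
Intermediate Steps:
g(b, M) = sqrt(-4 + M)
1*(-4) + 4*g(-4, -7) = 1*(-4) + 4*sqrt(-4 - 7) = -4 + 4*sqrt(-11) = -4 + 4*(I*sqrt(11)) = -4 + 4*I*sqrt(11)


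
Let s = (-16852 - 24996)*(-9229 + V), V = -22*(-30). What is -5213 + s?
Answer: 358590299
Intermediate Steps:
V = 660
s = 358595512 (s = (-16852 - 24996)*(-9229 + 660) = -41848*(-8569) = 358595512)
-5213 + s = -5213 + 358595512 = 358590299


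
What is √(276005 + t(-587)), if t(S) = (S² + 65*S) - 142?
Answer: √582277 ≈ 763.07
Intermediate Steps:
t(S) = -142 + S² + 65*S
√(276005 + t(-587)) = √(276005 + (-142 + (-587)² + 65*(-587))) = √(276005 + (-142 + 344569 - 38155)) = √(276005 + 306272) = √582277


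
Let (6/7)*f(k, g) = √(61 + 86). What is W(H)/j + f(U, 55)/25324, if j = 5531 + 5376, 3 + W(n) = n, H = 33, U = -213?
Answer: 30/10907 + 49*√3/151944 ≈ 0.0033091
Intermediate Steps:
f(k, g) = 49*√3/6 (f(k, g) = 7*√(61 + 86)/6 = 7*√147/6 = 7*(7*√3)/6 = 49*√3/6)
W(n) = -3 + n
j = 10907
W(H)/j + f(U, 55)/25324 = (-3 + 33)/10907 + (49*√3/6)/25324 = 30*(1/10907) + (49*√3/6)*(1/25324) = 30/10907 + 49*√3/151944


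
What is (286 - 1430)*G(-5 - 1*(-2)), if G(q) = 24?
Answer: -27456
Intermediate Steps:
(286 - 1430)*G(-5 - 1*(-2)) = (286 - 1430)*24 = -1144*24 = -27456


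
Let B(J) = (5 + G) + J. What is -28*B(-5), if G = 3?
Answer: -84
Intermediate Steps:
B(J) = 8 + J (B(J) = (5 + 3) + J = 8 + J)
-28*B(-5) = -28*(8 - 5) = -28*3 = -84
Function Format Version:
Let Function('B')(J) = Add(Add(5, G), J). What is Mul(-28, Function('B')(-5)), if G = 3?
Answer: -84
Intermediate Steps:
Function('B')(J) = Add(8, J) (Function('B')(J) = Add(Add(5, 3), J) = Add(8, J))
Mul(-28, Function('B')(-5)) = Mul(-28, Add(8, -5)) = Mul(-28, 3) = -84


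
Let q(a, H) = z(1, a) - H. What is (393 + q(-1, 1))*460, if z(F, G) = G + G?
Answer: 179400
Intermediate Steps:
z(F, G) = 2*G
q(a, H) = -H + 2*a (q(a, H) = 2*a - H = -H + 2*a)
(393 + q(-1, 1))*460 = (393 + (-1*1 + 2*(-1)))*460 = (393 + (-1 - 2))*460 = (393 - 3)*460 = 390*460 = 179400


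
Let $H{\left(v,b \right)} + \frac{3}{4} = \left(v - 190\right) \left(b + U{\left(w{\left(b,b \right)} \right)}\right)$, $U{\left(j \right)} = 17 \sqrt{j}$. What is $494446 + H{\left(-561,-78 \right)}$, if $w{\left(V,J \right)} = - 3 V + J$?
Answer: $\frac{2212093}{4} - 25534 \sqrt{39} \approx 3.9356 \cdot 10^{5}$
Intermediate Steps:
$w{\left(V,J \right)} = J - 3 V$
$H{\left(v,b \right)} = - \frac{3}{4} + \left(-190 + v\right) \left(b + 17 \sqrt{2} \sqrt{- b}\right)$ ($H{\left(v,b \right)} = - \frac{3}{4} + \left(v - 190\right) \left(b + 17 \sqrt{b - 3 b}\right) = - \frac{3}{4} + \left(-190 + v\right) \left(b + 17 \sqrt{- 2 b}\right) = - \frac{3}{4} + \left(-190 + v\right) \left(b + 17 \sqrt{2} \sqrt{- b}\right)$)
$494446 + H{\left(-561,-78 \right)} = 494446 - \left(- \frac{234309}{4} + 12767 \sqrt{2} \sqrt{\left(-1\right) \left(-78\right)}\right) = 494446 + \left(- \frac{3}{4} + 14820 + 43758 - 3230 \sqrt{2} \sqrt{78} + 17 \left(-561\right) \sqrt{2} \sqrt{78}\right) = 494446 - \left(- \frac{234309}{4} + 25534 \sqrt{39}\right) = 494446 + \left(\frac{234309}{4} - 25534 \sqrt{39}\right) = \frac{2212093}{4} - 25534 \sqrt{39}$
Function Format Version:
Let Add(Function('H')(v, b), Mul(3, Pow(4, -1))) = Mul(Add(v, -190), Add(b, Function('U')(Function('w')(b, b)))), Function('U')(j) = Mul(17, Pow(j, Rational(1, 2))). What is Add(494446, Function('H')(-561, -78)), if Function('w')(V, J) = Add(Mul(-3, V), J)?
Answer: Add(Rational(2212093, 4), Mul(-25534, Pow(39, Rational(1, 2)))) ≈ 3.9356e+5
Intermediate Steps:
Function('w')(V, J) = Add(J, Mul(-3, V))
Function('H')(v, b) = Add(Rational(-3, 4), Mul(Add(-190, v), Add(b, Mul(17, Pow(2, Rational(1, 2)), Pow(Mul(-1, b), Rational(1, 2)))))) (Function('H')(v, b) = Add(Rational(-3, 4), Mul(Add(v, -190), Add(b, Mul(17, Pow(Add(b, Mul(-3, b)), Rational(1, 2)))))) = Add(Rational(-3, 4), Mul(Add(-190, v), Add(b, Mul(17, Pow(Mul(-2, b), Rational(1, 2)))))) = Add(Rational(-3, 4), Mul(Add(-190, v), Add(b, Mul(17, Mul(Pow(2, Rational(1, 2)), Pow(Mul(-1, b), Rational(1, 2))))))) = Add(Rational(-3, 4), Mul(Add(-190, v), Add(b, Mul(17, Pow(2, Rational(1, 2)), Pow(Mul(-1, b), Rational(1, 2)))))))
Add(494446, Function('H')(-561, -78)) = Add(494446, Add(Rational(-3, 4), Mul(-190, -78), Mul(-78, -561), Mul(-3230, Pow(2, Rational(1, 2)), Pow(Mul(-1, -78), Rational(1, 2))), Mul(17, -561, Pow(2, Rational(1, 2)), Pow(Mul(-1, -78), Rational(1, 2))))) = Add(494446, Add(Rational(-3, 4), 14820, 43758, Mul(-3230, Pow(2, Rational(1, 2)), Pow(78, Rational(1, 2))), Mul(17, -561, Pow(2, Rational(1, 2)), Pow(78, Rational(1, 2))))) = Add(494446, Add(Rational(-3, 4), 14820, 43758, Mul(-6460, Pow(39, Rational(1, 2))), Mul(-19074, Pow(39, Rational(1, 2))))) = Add(494446, Add(Rational(234309, 4), Mul(-25534, Pow(39, Rational(1, 2))))) = Add(Rational(2212093, 4), Mul(-25534, Pow(39, Rational(1, 2))))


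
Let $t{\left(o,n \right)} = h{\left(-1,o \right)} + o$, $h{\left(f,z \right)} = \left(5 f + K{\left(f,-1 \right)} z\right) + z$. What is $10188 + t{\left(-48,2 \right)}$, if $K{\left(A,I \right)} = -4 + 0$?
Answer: $10279$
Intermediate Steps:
$K{\left(A,I \right)} = -4$
$h{\left(f,z \right)} = - 3 z + 5 f$ ($h{\left(f,z \right)} = \left(5 f - 4 z\right) + z = \left(- 4 z + 5 f\right) + z = - 3 z + 5 f$)
$t{\left(o,n \right)} = -5 - 2 o$ ($t{\left(o,n \right)} = \left(- 3 o + 5 \left(-1\right)\right) + o = \left(- 3 o - 5\right) + o = \left(-5 - 3 o\right) + o = -5 - 2 o$)
$10188 + t{\left(-48,2 \right)} = 10188 - -91 = 10188 + \left(-5 + 96\right) = 10188 + 91 = 10279$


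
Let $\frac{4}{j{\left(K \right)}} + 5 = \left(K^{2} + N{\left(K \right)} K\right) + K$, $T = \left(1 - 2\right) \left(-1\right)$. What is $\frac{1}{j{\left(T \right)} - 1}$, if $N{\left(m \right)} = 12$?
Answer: $- \frac{9}{5} \approx -1.8$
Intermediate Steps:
$T = 1$ ($T = \left(-1\right) \left(-1\right) = 1$)
$j{\left(K \right)} = \frac{4}{-5 + K^{2} + 13 K}$ ($j{\left(K \right)} = \frac{4}{-5 + \left(\left(K^{2} + 12 K\right) + K\right)} = \frac{4}{-5 + \left(K^{2} + 13 K\right)} = \frac{4}{-5 + K^{2} + 13 K}$)
$\frac{1}{j{\left(T \right)} - 1} = \frac{1}{\frac{4}{-5 + 1^{2} + 13 \cdot 1} - 1} = \frac{1}{\frac{4}{-5 + 1 + 13} + \left(-14332 + 14331\right)} = \frac{1}{\frac{4}{9} - 1} = \frac{1}{- \frac{5}{9}} = - \frac{9}{5}$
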